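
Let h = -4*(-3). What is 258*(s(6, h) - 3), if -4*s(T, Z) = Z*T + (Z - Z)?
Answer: -5418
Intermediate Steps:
h = 12
s(T, Z) = -T*Z/4 (s(T, Z) = -(Z*T + (Z - Z))/4 = -(T*Z + 0)/4 = -T*Z/4)
258*(s(6, h) - 3) = 258*(-¼*6*12 - 3) = 258*(-18 - 3) = 258*(-21) = -5418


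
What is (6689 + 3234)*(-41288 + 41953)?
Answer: 6598795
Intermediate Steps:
(6689 + 3234)*(-41288 + 41953) = 9923*665 = 6598795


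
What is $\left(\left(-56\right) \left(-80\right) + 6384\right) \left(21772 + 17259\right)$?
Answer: $424032784$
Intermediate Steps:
$\left(\left(-56\right) \left(-80\right) + 6384\right) \left(21772 + 17259\right) = \left(4480 + 6384\right) 39031 = 10864 \cdot 39031 = 424032784$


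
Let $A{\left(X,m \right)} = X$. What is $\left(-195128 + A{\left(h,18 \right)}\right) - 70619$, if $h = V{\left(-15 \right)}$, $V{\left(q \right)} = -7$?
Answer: $-265754$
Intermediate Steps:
$h = -7$
$\left(-195128 + A{\left(h,18 \right)}\right) - 70619 = \left(-195128 - 7\right) - 70619 = -195135 - 70619 = -265754$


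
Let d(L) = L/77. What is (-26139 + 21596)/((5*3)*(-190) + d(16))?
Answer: 349811/219434 ≈ 1.5942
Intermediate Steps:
d(L) = L/77 (d(L) = L*(1/77) = L/77)
(-26139 + 21596)/((5*3)*(-190) + d(16)) = (-26139 + 21596)/((5*3)*(-190) + (1/77)*16) = -4543/(15*(-190) + 16/77) = -4543/(-2850 + 16/77) = -4543/(-219434/77) = -4543*(-77/219434) = 349811/219434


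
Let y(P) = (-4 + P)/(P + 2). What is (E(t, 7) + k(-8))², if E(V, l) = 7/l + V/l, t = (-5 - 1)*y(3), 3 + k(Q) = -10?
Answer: 171396/1225 ≈ 139.92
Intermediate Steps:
y(P) = (-4 + P)/(2 + P)
k(Q) = -13 (k(Q) = -3 - 10 = -13)
t = 6/5 (t = (-5 - 1)*((-4 + 3)/(2 + 3)) = -6*(-1)/5 = -6*(-⅕) = 6/5 ≈ 1.2000)
(E(t, 7) + k(-8))² = ((7 + 6/5)/7 - 13)² = ((⅐)*(41/5) - 13)² = (41/35 - 13)² = (-414/35)² = 171396/1225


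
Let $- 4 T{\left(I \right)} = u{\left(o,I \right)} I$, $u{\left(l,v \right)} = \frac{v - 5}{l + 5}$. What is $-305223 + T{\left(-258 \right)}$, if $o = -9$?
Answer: $- \frac{2407857}{8} \approx -3.0098 \cdot 10^{5}$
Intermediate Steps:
$u{\left(l,v \right)} = \frac{-5 + v}{5 + l}$
$T{\left(I \right)} = - \frac{I \left(\frac{5}{4} - \frac{I}{4}\right)}{4}$ ($T{\left(I \right)} = - \frac{\frac{-5 + I}{5 - 9} I}{4} = - \frac{\frac{-5 + I}{-4} I}{4} = - \frac{- \frac{-5 + I}{4} I}{4} = - \frac{\left(\frac{5}{4} - \frac{I}{4}\right) I}{4} = - \frac{I \left(\frac{5}{4} - \frac{I}{4}\right)}{4}$)
$-305223 + T{\left(-258 \right)} = -305223 + \frac{1}{16} \left(-258\right) \left(-5 - 258\right) = -305223 + \frac{1}{16} \left(-258\right) \left(-263\right) = -305223 + \frac{33927}{8} = - \frac{2407857}{8}$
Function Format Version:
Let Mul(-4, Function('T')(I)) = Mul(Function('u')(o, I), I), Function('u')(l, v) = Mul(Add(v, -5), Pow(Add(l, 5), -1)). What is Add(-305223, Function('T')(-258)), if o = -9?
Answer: Rational(-2407857, 8) ≈ -3.0098e+5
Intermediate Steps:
Function('u')(l, v) = Mul(Pow(Add(5, l), -1), Add(-5, v)) (Function('u')(l, v) = Mul(Add(-5, v), Pow(Add(5, l), -1)) = Mul(Pow(Add(5, l), -1), Add(-5, v)))
Function('T')(I) = Mul(Rational(-1, 4), I, Add(Rational(5, 4), Mul(Rational(-1, 4), I))) (Function('T')(I) = Mul(Rational(-1, 4), Mul(Mul(Pow(Add(5, -9), -1), Add(-5, I)), I)) = Mul(Rational(-1, 4), Mul(Mul(Pow(-4, -1), Add(-5, I)), I)) = Mul(Rational(-1, 4), Mul(Mul(Rational(-1, 4), Add(-5, I)), I)) = Mul(Rational(-1, 4), Mul(Add(Rational(5, 4), Mul(Rational(-1, 4), I)), I)) = Mul(Rational(-1, 4), Mul(I, Add(Rational(5, 4), Mul(Rational(-1, 4), I)))) = Mul(Rational(-1, 4), I, Add(Rational(5, 4), Mul(Rational(-1, 4), I))))
Add(-305223, Function('T')(-258)) = Add(-305223, Mul(Rational(1, 16), -258, Add(-5, -258))) = Add(-305223, Mul(Rational(1, 16), -258, -263)) = Add(-305223, Rational(33927, 8)) = Rational(-2407857, 8)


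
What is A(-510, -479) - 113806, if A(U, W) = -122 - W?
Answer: -113449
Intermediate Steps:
A(-510, -479) - 113806 = (-122 - 1*(-479)) - 113806 = (-122 + 479) - 113806 = 357 - 113806 = -113449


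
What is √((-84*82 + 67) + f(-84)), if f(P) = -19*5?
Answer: 2*I*√1729 ≈ 83.162*I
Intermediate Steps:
f(P) = -95
√((-84*82 + 67) + f(-84)) = √((-84*82 + 67) - 95) = √((-6888 + 67) - 95) = √(-6821 - 95) = √(-6916) = 2*I*√1729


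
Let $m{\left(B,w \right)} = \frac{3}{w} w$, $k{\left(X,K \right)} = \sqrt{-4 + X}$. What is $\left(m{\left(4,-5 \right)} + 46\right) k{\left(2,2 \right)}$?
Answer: $49 i \sqrt{2} \approx 69.297 i$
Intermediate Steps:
$m{\left(B,w \right)} = 3$
$\left(m{\left(4,-5 \right)} + 46\right) k{\left(2,2 \right)} = \left(3 + 46\right) \sqrt{-4 + 2} = 49 \sqrt{-2} = 49 i \sqrt{2}$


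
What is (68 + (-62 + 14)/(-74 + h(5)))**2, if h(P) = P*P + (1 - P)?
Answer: 13337104/2809 ≈ 4748.0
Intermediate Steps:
h(P) = 1 + P**2 - P (h(P) = P**2 + (1 - P) = 1 + P**2 - P)
(68 + (-62 + 14)/(-74 + h(5)))**2 = (68 + (-62 + 14)/(-74 + (1 + 5**2 - 1*5)))**2 = (68 - 48/(-74 + (1 + 25 - 5)))**2 = (68 - 48/(-74 + 21))**2 = (68 - 48/(-53))**2 = (68 - 48*(-1/53))**2 = (68 + 48/53)**2 = (3652/53)**2 = 13337104/2809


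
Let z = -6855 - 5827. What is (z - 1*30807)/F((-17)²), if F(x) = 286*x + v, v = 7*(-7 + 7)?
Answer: -43489/82654 ≈ -0.52616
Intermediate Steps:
v = 0 (v = 7*0 = 0)
z = -12682
F(x) = 286*x (F(x) = 286*x + 0 = 286*x)
(z - 1*30807)/F((-17)²) = (-12682 - 1*30807)/((286*(-17)²)) = (-12682 - 30807)/((286*289)) = -43489/82654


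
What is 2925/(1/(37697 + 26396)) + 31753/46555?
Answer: 8727760155628/46555 ≈ 1.8747e+8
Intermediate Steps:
2925/(1/(37697 + 26396)) + 31753/46555 = 2925/(1/64093) + 31753*(1/46555) = 2925/(1/64093) + 31753/46555 = 2925*64093 + 31753/46555 = 187472025 + 31753/46555 = 8727760155628/46555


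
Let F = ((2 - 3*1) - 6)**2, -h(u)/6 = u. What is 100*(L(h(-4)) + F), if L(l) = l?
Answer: 7300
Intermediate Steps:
h(u) = -6*u
F = 49 (F = ((2 - 3) - 6)**2 = (-1 - 6)**2 = (-7)**2 = 49)
100*(L(h(-4)) + F) = 100*(-6*(-4) + 49) = 100*(24 + 49) = 100*73 = 7300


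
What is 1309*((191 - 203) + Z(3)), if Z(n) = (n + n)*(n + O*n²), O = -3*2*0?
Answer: 7854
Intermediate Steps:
O = 0 (O = -6*0 = 0)
Z(n) = 2*n² (Z(n) = (n + n)*(n + 0*n²) = (2*n)*(n + 0) = (2*n)*n = 2*n²)
1309*((191 - 203) + Z(3)) = 1309*((191 - 203) + 2*3²) = 1309*(-12 + 2*9) = 1309*(-12 + 18) = 1309*6 = 7854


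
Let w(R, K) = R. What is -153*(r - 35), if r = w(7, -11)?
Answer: 4284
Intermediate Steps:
r = 7
-153*(r - 35) = -153*(7 - 35) = -153*(-28) = 4284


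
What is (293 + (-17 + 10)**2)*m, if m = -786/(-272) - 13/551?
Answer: 1932975/1972 ≈ 980.21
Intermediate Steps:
m = 214775/74936 (m = -786*(-1/272) - 13*1/551 = 393/136 - 13/551 = 214775/74936 ≈ 2.8661)
(293 + (-17 + 10)**2)*m = (293 + (-17 + 10)**2)*(214775/74936) = (293 + (-7)**2)*(214775/74936) = (293 + 49)*(214775/74936) = 342*(214775/74936) = 1932975/1972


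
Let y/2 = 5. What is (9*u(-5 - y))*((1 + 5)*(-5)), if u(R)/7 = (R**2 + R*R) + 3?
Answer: -856170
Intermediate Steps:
y = 10 (y = 2*5 = 10)
u(R) = 21 + 14*R**2 (u(R) = 7*((R**2 + R*R) + 3) = 7*((R**2 + R**2) + 3) = 7*(2*R**2 + 3) = 7*(3 + 2*R**2) = 21 + 14*R**2)
(9*u(-5 - y))*((1 + 5)*(-5)) = (9*(21 + 14*(-5 - 1*10)**2))*((1 + 5)*(-5)) = (9*(21 + 14*(-5 - 10)**2))*(6*(-5)) = (9*(21 + 14*(-15)**2))*(-30) = (9*(21 + 14*225))*(-30) = (9*(21 + 3150))*(-30) = (9*3171)*(-30) = 28539*(-30) = -856170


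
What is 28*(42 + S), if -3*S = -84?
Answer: 1960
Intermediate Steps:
S = 28 (S = -⅓*(-84) = 28)
28*(42 + S) = 28*(42 + 28) = 28*70 = 1960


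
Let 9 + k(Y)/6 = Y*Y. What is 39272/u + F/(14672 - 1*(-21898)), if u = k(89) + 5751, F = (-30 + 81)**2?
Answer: 524870021/648788370 ≈ 0.80900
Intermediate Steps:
k(Y) = -54 + 6*Y**2 (k(Y) = -54 + 6*(Y*Y) = -54 + 6*Y**2)
F = 2601 (F = 51**2 = 2601)
u = 53223 (u = (-54 + 6*89**2) + 5751 = (-54 + 6*7921) + 5751 = (-54 + 47526) + 5751 = 47472 + 5751 = 53223)
39272/u + F/(14672 - 1*(-21898)) = 39272/53223 + 2601/(14672 - 1*(-21898)) = 39272*(1/53223) + 2601/(14672 + 21898) = 39272/53223 + 2601/36570 = 39272/53223 + 2601*(1/36570) = 39272/53223 + 867/12190 = 524870021/648788370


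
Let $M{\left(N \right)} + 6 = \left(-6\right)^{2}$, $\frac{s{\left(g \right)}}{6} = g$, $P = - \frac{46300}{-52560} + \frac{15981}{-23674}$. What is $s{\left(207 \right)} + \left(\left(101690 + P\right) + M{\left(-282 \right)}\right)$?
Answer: $\frac{457558688779}{4443948} \approx 1.0296 \cdot 10^{5}$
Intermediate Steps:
$P = \frac{914803}{4443948}$ ($P = \left(-46300\right) \left(- \frac{1}{52560}\right) + 15981 \left(- \frac{1}{23674}\right) = \frac{2315}{2628} - \frac{2283}{3382} = \frac{914803}{4443948} \approx 0.20585$)
$s{\left(g \right)} = 6 g$
$M{\left(N \right)} = 30$ ($M{\left(N \right)} = -6 + \left(-6\right)^{2} = -6 + 36 = 30$)
$s{\left(207 \right)} + \left(\left(101690 + P\right) + M{\left(-282 \right)}\right) = 6 \cdot 207 + \left(\left(101690 + \frac{914803}{4443948}\right) + 30\right) = 1242 + \left(\frac{451905986923}{4443948} + 30\right) = 1242 + \frac{452039305363}{4443948} = \frac{457558688779}{4443948}$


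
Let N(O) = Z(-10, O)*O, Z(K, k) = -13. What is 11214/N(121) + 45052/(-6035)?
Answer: -138543286/9493055 ≈ -14.594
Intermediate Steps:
N(O) = -13*O
11214/N(121) + 45052/(-6035) = 11214/((-13*121)) + 45052/(-6035) = 11214/(-1573) + 45052*(-1/6035) = 11214*(-1/1573) - 45052/6035 = -11214/1573 - 45052/6035 = -138543286/9493055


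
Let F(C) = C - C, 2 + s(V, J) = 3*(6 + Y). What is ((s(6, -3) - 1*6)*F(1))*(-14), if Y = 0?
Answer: 0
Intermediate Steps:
s(V, J) = 16 (s(V, J) = -2 + 3*(6 + 0) = -2 + 3*6 = -2 + 18 = 16)
F(C) = 0
((s(6, -3) - 1*6)*F(1))*(-14) = ((16 - 1*6)*0)*(-14) = ((16 - 6)*0)*(-14) = (10*0)*(-14) = 0*(-14) = 0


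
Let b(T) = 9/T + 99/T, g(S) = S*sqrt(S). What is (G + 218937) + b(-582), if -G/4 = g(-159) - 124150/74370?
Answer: 157943426647/721389 + 636*I*sqrt(159) ≈ 2.1894e+5 + 8019.7*I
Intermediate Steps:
g(S) = S**(3/2)
G = 49660/7437 + 636*I*sqrt(159) (G = -4*((-159)**(3/2) - 124150/74370) = -4*(-159*I*sqrt(159) - 124150/74370) = -4*(-159*I*sqrt(159) - 1*12415/7437) = -4*(-159*I*sqrt(159) - 12415/7437) = -4*(-12415/7437 - 159*I*sqrt(159)) = 49660/7437 + 636*I*sqrt(159) ≈ 6.6774 + 8019.7*I)
b(T) = 108/T
(G + 218937) + b(-582) = ((49660/7437 + 636*I*sqrt(159)) + 218937) + 108/(-582) = (1628284129/7437 + 636*I*sqrt(159)) + 108*(-1/582) = (1628284129/7437 + 636*I*sqrt(159)) - 18/97 = 157943426647/721389 + 636*I*sqrt(159)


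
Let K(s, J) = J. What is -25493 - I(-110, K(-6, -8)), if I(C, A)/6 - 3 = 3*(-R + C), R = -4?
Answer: -23603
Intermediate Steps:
I(C, A) = 90 + 18*C (I(C, A) = 18 + 6*(3*(-1*(-4) + C)) = 18 + 6*(3*(4 + C)) = 18 + 6*(12 + 3*C) = 18 + (72 + 18*C) = 90 + 18*C)
-25493 - I(-110, K(-6, -8)) = -25493 - (90 + 18*(-110)) = -25493 - (90 - 1980) = -25493 - 1*(-1890) = -25493 + 1890 = -23603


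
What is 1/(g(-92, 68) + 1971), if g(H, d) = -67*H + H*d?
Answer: 1/1879 ≈ 0.00053220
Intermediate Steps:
1/(g(-92, 68) + 1971) = 1/(-92*(-67 + 68) + 1971) = 1/(-92*1 + 1971) = 1/(-92 + 1971) = 1/1879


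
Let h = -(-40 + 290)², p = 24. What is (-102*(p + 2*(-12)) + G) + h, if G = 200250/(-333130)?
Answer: -2082082525/33313 ≈ -62501.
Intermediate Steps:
G = -20025/33313 (G = 200250*(-1/333130) = -20025/33313 ≈ -0.60112)
h = -62500 (h = -1*250² = -1*62500 = -62500)
(-102*(p + 2*(-12)) + G) + h = (-102*(24 + 2*(-12)) - 20025/33313) - 62500 = (-102*(24 - 24) - 20025/33313) - 62500 = (-102*0 - 20025/33313) - 62500 = (0 - 20025/33313) - 62500 = -20025/33313 - 62500 = -2082082525/33313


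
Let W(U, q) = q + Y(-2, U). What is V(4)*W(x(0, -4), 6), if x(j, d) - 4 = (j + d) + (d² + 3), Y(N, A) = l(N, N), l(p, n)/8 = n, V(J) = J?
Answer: -40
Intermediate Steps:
l(p, n) = 8*n
Y(N, A) = 8*N
x(j, d) = 7 + d + j + d² (x(j, d) = 4 + ((j + d) + (d² + 3)) = 4 + ((d + j) + (3 + d²)) = 4 + (3 + d + j + d²) = 7 + d + j + d²)
W(U, q) = -16 + q (W(U, q) = q + 8*(-2) = q - 16 = -16 + q)
V(4)*W(x(0, -4), 6) = 4*(-16 + 6) = 4*(-10) = -40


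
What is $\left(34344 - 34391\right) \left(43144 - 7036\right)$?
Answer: $-1697076$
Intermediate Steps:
$\left(34344 - 34391\right) \left(43144 - 7036\right) = \left(-47\right) 36108 = -1697076$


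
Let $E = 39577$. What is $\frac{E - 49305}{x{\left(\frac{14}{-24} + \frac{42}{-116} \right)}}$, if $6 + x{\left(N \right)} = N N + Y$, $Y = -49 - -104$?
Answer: $- \frac{1178099712}{6042337} \approx -194.97$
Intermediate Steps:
$Y = 55$ ($Y = -49 + 104 = 55$)
$x{\left(N \right)} = 49 + N^{2}$ ($x{\left(N \right)} = -6 + \left(N N + 55\right) = -6 + \left(N^{2} + 55\right) = -6 + \left(55 + N^{2}\right) = 49 + N^{2}$)
$\frac{E - 49305}{x{\left(\frac{14}{-24} + \frac{42}{-116} \right)}} = \frac{39577 - 49305}{49 + \left(\frac{14}{-24} + \frac{42}{-116}\right)^{2}} = - \frac{9728}{49 + \left(14 \left(- \frac{1}{24}\right) + 42 \left(- \frac{1}{116}\right)\right)^{2}} = - \frac{9728}{49 + \left(- \frac{7}{12} - \frac{21}{58}\right)^{2}} = - \frac{9728}{49 + \left(- \frac{329}{348}\right)^{2}} = - \frac{9728}{49 + \frac{108241}{121104}} = - \frac{9728}{\frac{6042337}{121104}} = \left(-9728\right) \frac{121104}{6042337} = - \frac{1178099712}{6042337}$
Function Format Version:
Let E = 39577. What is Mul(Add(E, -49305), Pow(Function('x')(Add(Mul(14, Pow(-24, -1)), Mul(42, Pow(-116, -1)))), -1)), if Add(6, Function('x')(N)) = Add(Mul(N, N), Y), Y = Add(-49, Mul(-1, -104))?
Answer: Rational(-1178099712, 6042337) ≈ -194.97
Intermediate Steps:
Y = 55 (Y = Add(-49, 104) = 55)
Function('x')(N) = Add(49, Pow(N, 2)) (Function('x')(N) = Add(-6, Add(Mul(N, N), 55)) = Add(-6, Add(Pow(N, 2), 55)) = Add(-6, Add(55, Pow(N, 2))) = Add(49, Pow(N, 2)))
Mul(Add(E, -49305), Pow(Function('x')(Add(Mul(14, Pow(-24, -1)), Mul(42, Pow(-116, -1)))), -1)) = Mul(Add(39577, -49305), Pow(Add(49, Pow(Add(Mul(14, Pow(-24, -1)), Mul(42, Pow(-116, -1))), 2)), -1)) = Mul(-9728, Pow(Add(49, Pow(Add(Mul(14, Rational(-1, 24)), Mul(42, Rational(-1, 116))), 2)), -1)) = Mul(-9728, Pow(Add(49, Pow(Add(Rational(-7, 12), Rational(-21, 58)), 2)), -1)) = Mul(-9728, Pow(Add(49, Pow(Rational(-329, 348), 2)), -1)) = Mul(-9728, Pow(Add(49, Rational(108241, 121104)), -1)) = Mul(-9728, Pow(Rational(6042337, 121104), -1)) = Mul(-9728, Rational(121104, 6042337)) = Rational(-1178099712, 6042337)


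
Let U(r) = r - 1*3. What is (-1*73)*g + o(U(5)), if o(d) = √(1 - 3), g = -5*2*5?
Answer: 3650 + I*√2 ≈ 3650.0 + 1.4142*I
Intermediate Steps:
g = -50 (g = -10*5 = -50)
U(r) = -3 + r (U(r) = r - 3 = -3 + r)
o(d) = I*√2 (o(d) = √(-2) = I*√2)
(-1*73)*g + o(U(5)) = -1*73*(-50) + I*√2 = -73*(-50) + I*√2 = 3650 + I*√2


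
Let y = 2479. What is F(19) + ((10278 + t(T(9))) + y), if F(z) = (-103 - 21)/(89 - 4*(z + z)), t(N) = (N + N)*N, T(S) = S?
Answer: 814021/63 ≈ 12921.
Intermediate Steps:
t(N) = 2*N² (t(N) = (2*N)*N = 2*N²)
F(z) = -124/(89 - 8*z)
F(19) + ((10278 + t(T(9))) + y) = 124/(-89 + 8*19) + ((10278 + 2*9²) + 2479) = 124/(-89 + 152) + ((10278 + 2*81) + 2479) = 124/63 + ((10278 + 162) + 2479) = 124*(1/63) + (10440 + 2479) = 124/63 + 12919 = 814021/63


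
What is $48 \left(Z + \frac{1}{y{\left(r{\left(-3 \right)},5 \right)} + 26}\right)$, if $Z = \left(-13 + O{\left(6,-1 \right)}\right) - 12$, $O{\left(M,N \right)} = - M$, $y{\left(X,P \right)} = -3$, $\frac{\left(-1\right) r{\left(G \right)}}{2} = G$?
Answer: $- \frac{34176}{23} \approx -1485.9$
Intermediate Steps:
$r{\left(G \right)} = - 2 G$
$Z = -31$ ($Z = \left(-13 - 6\right) - 12 = -19 - 12 = -31$)
$48 \left(Z + \frac{1}{y{\left(r{\left(-3 \right)},5 \right)} + 26}\right) = 48 \left(-31 + \frac{1}{-3 + 26}\right) = 48 \left(-31 + \frac{1}{23}\right) = 48 \left(- \frac{712}{23}\right) = - \frac{34176}{23}$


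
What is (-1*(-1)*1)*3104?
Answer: 3104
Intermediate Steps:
(-1*(-1)*1)*3104 = (1*1)*3104 = 1*3104 = 3104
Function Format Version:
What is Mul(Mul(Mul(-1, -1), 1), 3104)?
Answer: 3104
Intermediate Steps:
Mul(Mul(Mul(-1, -1), 1), 3104) = Mul(Mul(1, 1), 3104) = Mul(1, 3104) = 3104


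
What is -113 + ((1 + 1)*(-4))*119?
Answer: -1065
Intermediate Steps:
-113 + ((1 + 1)*(-4))*119 = -113 + (2*(-4))*119 = -113 - 8*119 = -113 - 952 = -1065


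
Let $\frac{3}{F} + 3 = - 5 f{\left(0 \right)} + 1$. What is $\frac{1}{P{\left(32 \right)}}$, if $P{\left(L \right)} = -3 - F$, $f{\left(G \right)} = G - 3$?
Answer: $- \frac{13}{42} \approx -0.30952$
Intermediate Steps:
$f{\left(G \right)} = -3 + G$ ($f{\left(G \right)} = G - 3 = -3 + G$)
$F = \frac{3}{13}$ ($F = \frac{3}{-3 - \left(-1 + 5 \left(-3 + 0\right)\right)} = \frac{3}{-3 + \left(\left(-5\right) \left(-3\right) + 1\right)} = \frac{3}{-3 + \left(15 + 1\right)} = \frac{3}{-3 + 16} = \frac{3}{13} \approx 0.23077$)
$P{\left(L \right)} = - \frac{42}{13}$ ($P{\left(L \right)} = -3 - \frac{3}{13} = - \frac{42}{13}$)
$\frac{1}{P{\left(32 \right)}} = \frac{1}{- \frac{42}{13}} = - \frac{13}{42}$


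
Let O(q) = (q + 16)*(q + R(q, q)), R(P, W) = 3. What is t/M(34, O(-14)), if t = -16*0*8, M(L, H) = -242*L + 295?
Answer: 0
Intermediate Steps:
O(q) = (3 + q)*(16 + q) (O(q) = (q + 16)*(q + 3) = (16 + q)*(3 + q) = (3 + q)*(16 + q))
M(L, H) = 295 - 242*L
t = 0 (t = 0*8 = 0)
t/M(34, O(-14)) = 0/(295 - 242*34) = 0/(295 - 8228) = 0/(-7933) = 0*(-1/7933) = 0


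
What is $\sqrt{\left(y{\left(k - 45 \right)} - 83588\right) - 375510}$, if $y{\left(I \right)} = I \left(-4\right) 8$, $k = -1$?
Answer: $i \sqrt{457626} \approx 676.48 i$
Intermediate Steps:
$y{\left(I \right)} = - 32 I$ ($y{\left(I \right)} = - 4 I 8 = - 32 I$)
$\sqrt{\left(y{\left(k - 45 \right)} - 83588\right) - 375510} = \sqrt{\left(- 32 \left(-1 - 45\right) - 83588\right) - 375510} = \sqrt{\left(\left(-32\right) \left(-46\right) - 83588\right) - 375510} = \sqrt{\left(1472 - 83588\right) - 375510} = \sqrt{-82116 - 375510} = \sqrt{-457626} = i \sqrt{457626}$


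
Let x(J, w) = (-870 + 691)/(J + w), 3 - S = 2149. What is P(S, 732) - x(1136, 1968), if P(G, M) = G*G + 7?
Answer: 14294922771/3104 ≈ 4.6053e+6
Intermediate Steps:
S = -2146 (S = 3 - 1*2149 = 3 - 2149 = -2146)
P(G, M) = 7 + G² (P(G, M) = G² + 7 = 7 + G²)
x(J, w) = -179/(J + w)
P(S, 732) - x(1136, 1968) = (7 + (-2146)²) - (-179)/(1136 + 1968) = (7 + 4605316) - (-179)/3104 = 4605323 - (-179)/3104 = 4605323 - 1*(-179/3104) = 4605323 + 179/3104 = 14294922771/3104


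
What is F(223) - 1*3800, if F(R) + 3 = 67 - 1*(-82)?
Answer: -3654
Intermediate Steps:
F(R) = 146 (F(R) = -3 + (67 - 1*(-82)) = -3 + (67 + 82) = -3 + 149 = 146)
F(223) - 1*3800 = 146 - 1*3800 = 146 - 3800 = -3654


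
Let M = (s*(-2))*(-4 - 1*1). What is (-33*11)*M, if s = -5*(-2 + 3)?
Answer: 18150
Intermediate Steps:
s = -5 (s = -5*1 = -5)
M = -50 (M = (-5*(-2))*(-4 - 1*1) = 10*(-4 - 1) = 10*(-5) = -50)
(-33*11)*M = -33*11*(-50) = -363*(-50) = 18150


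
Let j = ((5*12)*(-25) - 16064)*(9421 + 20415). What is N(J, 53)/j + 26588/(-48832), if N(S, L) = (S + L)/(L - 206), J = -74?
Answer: -5551494369467/10195974609576 ≈ -0.54448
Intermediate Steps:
N(S, L) = (L + S)/(-206 + L)
j = -524039504 (j = (60*(-25) - 16064)*29836 = (-1500 - 16064)*29836 = -17564*29836 = -524039504)
N(J, 53)/j + 26588/(-48832) = ((53 - 74)/(-206 + 53))/(-524039504) + 26588/(-48832) = (-21/(-153))*(-1/524039504) + 26588*(-1/48832) = -1/153*(-21)*(-1/524039504) - 6647/12208 = (7/51)*(-1/524039504) - 6647/12208 = -7/26726014704 - 6647/12208 = -5551494369467/10195974609576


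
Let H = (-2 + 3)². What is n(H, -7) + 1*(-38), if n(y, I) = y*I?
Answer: -45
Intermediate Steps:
H = 1 (H = 1² = 1)
n(y, I) = I*y
n(H, -7) + 1*(-38) = -7*1 + 1*(-38) = -7 - 38 = -45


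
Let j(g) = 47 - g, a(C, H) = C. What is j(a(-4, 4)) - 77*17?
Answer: -1258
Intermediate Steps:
j(a(-4, 4)) - 77*17 = (47 - 1*(-4)) - 77*17 = (47 + 4) - 1*1309 = 51 - 1309 = -1258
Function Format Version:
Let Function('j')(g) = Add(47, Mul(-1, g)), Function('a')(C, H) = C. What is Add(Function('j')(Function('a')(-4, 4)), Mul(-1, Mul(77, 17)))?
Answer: -1258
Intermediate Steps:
Add(Function('j')(Function('a')(-4, 4)), Mul(-1, Mul(77, 17))) = Add(Add(47, Mul(-1, -4)), Mul(-1, Mul(77, 17))) = Add(Add(47, 4), Mul(-1, 1309)) = Add(51, -1309) = -1258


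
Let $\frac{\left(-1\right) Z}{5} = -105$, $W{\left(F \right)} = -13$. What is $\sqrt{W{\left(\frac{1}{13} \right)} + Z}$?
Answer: $16 \sqrt{2} \approx 22.627$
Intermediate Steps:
$Z = 525$ ($Z = \left(-5\right) \left(-105\right) = 525$)
$\sqrt{W{\left(\frac{1}{13} \right)} + Z} = \sqrt{-13 + 525} = \sqrt{512} = 16 \sqrt{2}$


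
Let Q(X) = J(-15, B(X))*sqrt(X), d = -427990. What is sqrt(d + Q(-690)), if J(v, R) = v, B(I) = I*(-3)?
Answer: sqrt(-427990 - 15*I*sqrt(690)) ≈ 0.301 - 654.21*I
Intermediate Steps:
B(I) = -3*I
Q(X) = -15*sqrt(X)
sqrt(d + Q(-690)) = sqrt(-427990 - 15*I*sqrt(690))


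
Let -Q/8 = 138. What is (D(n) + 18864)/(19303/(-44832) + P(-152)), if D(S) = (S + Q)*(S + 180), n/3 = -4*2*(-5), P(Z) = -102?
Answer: 6455808/2393 ≈ 2697.8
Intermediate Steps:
Q = -1104 (Q = -8*138 = -1104)
n = 120 (n = 3*(-4*2*(-5)) = 3*(-8*(-5)) = 3*40 = 120)
D(S) = (-1104 + S)*(180 + S) (D(S) = (S - 1104)*(S + 180) = (-1104 + S)*(180 + S))
(D(n) + 18864)/(19303/(-44832) + P(-152)) = ((-198720 + 120² - 924*120) + 18864)/(19303/(-44832) - 102) = ((-198720 + 14400 - 110880) + 18864)/(19303*(-1/44832) - 102) = (-295200 + 18864)/(-19303/44832 - 102) = -276336/(-4592167/44832) = -276336*(-44832/4592167) = 6455808/2393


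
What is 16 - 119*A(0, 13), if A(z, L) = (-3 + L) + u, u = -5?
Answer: -579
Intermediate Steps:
A(z, L) = -8 + L (A(z, L) = (-3 + L) - 5 = -8 + L)
16 - 119*A(0, 13) = 16 - 119*(-8 + 13) = 16 - 119*5 = 16 - 595 = -579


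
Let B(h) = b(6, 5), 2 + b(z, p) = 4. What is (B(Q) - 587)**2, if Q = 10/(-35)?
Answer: 342225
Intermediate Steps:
b(z, p) = 2 (b(z, p) = -2 + 4 = 2)
Q = -2/7 (Q = 10*(-1/35) = -2/7 ≈ -0.28571)
B(h) = 2
(B(Q) - 587)**2 = (2 - 587)**2 = (-585)**2 = 342225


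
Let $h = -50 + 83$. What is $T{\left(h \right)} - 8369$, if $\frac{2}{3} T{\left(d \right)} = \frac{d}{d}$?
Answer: $- \frac{16735}{2} \approx -8367.5$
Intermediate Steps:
$h = 33$
$T{\left(d \right)} = \frac{3}{2}$ ($T{\left(d \right)} = \frac{3 \frac{d}{d}}{2} = \frac{3}{2} \cdot 1 = \frac{3}{2}$)
$T{\left(h \right)} - 8369 = \frac{3}{2} - 8369 = - \frac{16735}{2}$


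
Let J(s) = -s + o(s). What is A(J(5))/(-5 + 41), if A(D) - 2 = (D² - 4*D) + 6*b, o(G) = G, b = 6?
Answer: 19/18 ≈ 1.0556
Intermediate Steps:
J(s) = 0 (J(s) = -s + s = 0)
A(D) = 38 + D² - 4*D (A(D) = 2 + ((D² - 4*D) + 6*6) = 2 + ((D² - 4*D) + 36) = 2 + (36 + D² - 4*D) = 38 + D² - 4*D)
A(J(5))/(-5 + 41) = (38 + 0² - 4*0)/(-5 + 41) = (38 + 0 + 0)/36 = 38*(1/36) = 19/18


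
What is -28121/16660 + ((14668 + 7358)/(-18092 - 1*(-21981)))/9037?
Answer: -141134654699/83644845340 ≈ -1.6873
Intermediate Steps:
-28121/16660 + ((14668 + 7358)/(-18092 - 1*(-21981)))/9037 = -28121*1/16660 + (22026/(-18092 + 21981))*(1/9037) = -28121/16660 + (22026/3889)*(1/9037) = -28121/16660 + 22026/35144893 = -141134654699/83644845340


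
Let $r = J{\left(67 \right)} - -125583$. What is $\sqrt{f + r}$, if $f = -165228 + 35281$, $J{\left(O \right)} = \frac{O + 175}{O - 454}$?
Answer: $\frac{i \sqrt{72631730}}{129} \approx 66.065 i$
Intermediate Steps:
$J{\left(O \right)} = \frac{175 + O}{-454 + O}$
$f = -129947$
$r = \frac{48600379}{387}$ ($r = \frac{175 + 67}{-454 + 67} - -125583 = \frac{1}{-387} \cdot 242 + 125583 = \left(- \frac{1}{387}\right) 242 + 125583 = - \frac{242}{387} + 125583 = \frac{48600379}{387} \approx 1.2558 \cdot 10^{5}$)
$\sqrt{f + r} = \sqrt{-129947 + \frac{48600379}{387}} = \sqrt{- \frac{1689110}{387}} = \frac{i \sqrt{72631730}}{129}$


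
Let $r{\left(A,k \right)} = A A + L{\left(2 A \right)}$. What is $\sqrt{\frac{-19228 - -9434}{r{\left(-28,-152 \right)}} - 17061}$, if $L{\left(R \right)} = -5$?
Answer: $\frac{i \sqrt{10360943827}}{779} \approx 130.67 i$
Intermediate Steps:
$r{\left(A,k \right)} = -5 + A^{2}$ ($r{\left(A,k \right)} = A A - 5 = A^{2} - 5 = -5 + A^{2}$)
$\sqrt{\frac{-19228 - -9434}{r{\left(-28,-152 \right)}} - 17061} = \sqrt{\frac{-19228 - -9434}{-5 + \left(-28\right)^{2}} - 17061} = \sqrt{\frac{-19228 + 9434}{-5 + 784} - 17061} = \sqrt{- \frac{9794}{779} - 17061} = \sqrt{- \frac{13300313}{779}} = \frac{i \sqrt{10360943827}}{779}$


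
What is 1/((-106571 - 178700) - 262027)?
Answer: -1/547298 ≈ -1.8272e-6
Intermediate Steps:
1/((-106571 - 178700) - 262027) = 1/(-285271 - 262027) = 1/(-547298) = -1/547298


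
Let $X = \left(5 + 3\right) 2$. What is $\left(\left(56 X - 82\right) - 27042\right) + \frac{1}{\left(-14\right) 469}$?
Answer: $- \frac{172213049}{6566} \approx -26228.0$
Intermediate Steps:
$X = 16$ ($X = 8 \cdot 2 = 16$)
$\left(\left(56 X - 82\right) - 27042\right) + \frac{1}{\left(-14\right) 469} = \left(\left(56 \cdot 16 - 82\right) - 27042\right) + \frac{1}{\left(-14\right) 469} = \left(\left(896 - 82\right) - 27042\right) + \frac{1}{-6566} = \left(814 - 27042\right) - \frac{1}{6566} = -26228 - \frac{1}{6566} = - \frac{172213049}{6566}$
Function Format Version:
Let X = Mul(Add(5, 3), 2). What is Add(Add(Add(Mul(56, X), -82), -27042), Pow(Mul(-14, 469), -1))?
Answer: Rational(-172213049, 6566) ≈ -26228.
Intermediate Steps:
X = 16 (X = Mul(8, 2) = 16)
Add(Add(Add(Mul(56, X), -82), -27042), Pow(Mul(-14, 469), -1)) = Add(Add(Add(Mul(56, 16), -82), -27042), Pow(Mul(-14, 469), -1)) = Add(Add(Add(896, -82), -27042), Pow(-6566, -1)) = Add(Add(814, -27042), Rational(-1, 6566)) = Add(-26228, Rational(-1, 6566)) = Rational(-172213049, 6566)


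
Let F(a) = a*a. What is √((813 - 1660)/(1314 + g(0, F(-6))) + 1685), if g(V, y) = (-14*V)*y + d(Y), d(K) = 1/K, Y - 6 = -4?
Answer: 3*√10690231/239 ≈ 41.041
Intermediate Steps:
F(a) = a²
Y = 2 (Y = 6 - 4 = 2)
g(V, y) = ½ - 14*V*y (g(V, y) = (-14*V)*y + 1/2 = -14*V*y + ½ = ½ - 14*V*y)
√((813 - 1660)/(1314 + g(0, F(-6))) + 1685) = √((813 - 1660)/(1314 + (½ - 14*0*(-6)²)) + 1685) = √(-847/(1314 + (½ - 14*0*36)) + 1685) = √(-847/(1314 + (½ + 0)) + 1685) = √(-847/(1314 + ½) + 1685) = √(-847/2629/2 + 1685) = √(-847*2/2629 + 1685) = √(-154/239 + 1685) = √(402561/239) = 3*√10690231/239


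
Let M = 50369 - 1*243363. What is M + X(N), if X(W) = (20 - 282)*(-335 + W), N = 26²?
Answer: -282336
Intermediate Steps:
N = 676
M = -192994 (M = 50369 - 243363 = -192994)
X(W) = 87770 - 262*W (X(W) = -262*(-335 + W) = 87770 - 262*W)
M + X(N) = -192994 + (87770 - 262*676) = -192994 + (87770 - 177112) = -192994 - 89342 = -282336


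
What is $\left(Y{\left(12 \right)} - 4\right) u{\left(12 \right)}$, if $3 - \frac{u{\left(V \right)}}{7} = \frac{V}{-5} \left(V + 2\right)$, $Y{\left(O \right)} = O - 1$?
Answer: $\frac{8967}{5} \approx 1793.4$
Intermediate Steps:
$Y{\left(O \right)} = -1 + O$ ($Y{\left(O \right)} = O - 1 = -1 + O$)
$u{\left(V \right)} = 21 + \frac{7 V \left(2 + V\right)}{5}$ ($u{\left(V \right)} = 21 - 7 \frac{V}{-5} \left(V + 2\right) = 21 - 7 V \left(- \frac{1}{5}\right) \left(2 + V\right) = 21 - 7 - \frac{V}{5} \left(2 + V\right) = 21 - 7 \left(- \frac{V \left(2 + V\right)}{5}\right) = 21 + \frac{7 V \left(2 + V\right)}{5}$)
$\left(Y{\left(12 \right)} - 4\right) u{\left(12 \right)} = \left(\left(-1 + 12\right) - 4\right) \left(21 + \frac{7 \cdot 12^{2}}{5} + \frac{14}{5} \cdot 12\right) = \left(11 - 4\right) \left(21 + \frac{7}{5} \cdot 144 + \frac{168}{5}\right) = 7 \left(21 + \frac{1008}{5} + \frac{168}{5}\right) = 7 \cdot \frac{1281}{5} = \frac{8967}{5}$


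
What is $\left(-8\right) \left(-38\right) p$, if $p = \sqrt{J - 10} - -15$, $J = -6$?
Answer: $4560 + 1216 i \approx 4560.0 + 1216.0 i$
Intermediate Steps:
$p = 15 + 4 i$ ($p = \sqrt{-6 - 10} - -15 = \sqrt{-16} + 15 = 4 i + 15 = 15 + 4 i \approx 15.0 + 4.0 i$)
$\left(-8\right) \left(-38\right) p = \left(-8\right) \left(-38\right) \left(15 + 4 i\right) = 304 \left(15 + 4 i\right) = 4560 + 1216 i$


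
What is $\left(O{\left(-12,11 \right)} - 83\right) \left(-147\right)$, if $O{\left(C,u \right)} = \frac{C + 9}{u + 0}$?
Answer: $\frac{134652}{11} \approx 12241.0$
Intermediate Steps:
$O{\left(C,u \right)} = \frac{9 + C}{u}$
$\left(O{\left(-12,11 \right)} - 83\right) \left(-147\right) = \left(\frac{9 - 12}{11} - 83\right) \left(-147\right) = \left(\frac{1}{11} \left(-3\right) - 83\right) \left(-147\right) = \left(- \frac{3}{11} - 83\right) \left(-147\right) = \left(- \frac{916}{11}\right) \left(-147\right) = \frac{134652}{11}$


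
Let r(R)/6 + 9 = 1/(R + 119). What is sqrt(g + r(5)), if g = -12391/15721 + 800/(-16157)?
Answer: I*sqrt(13588170362812602663626)/15748260214 ≈ 7.402*I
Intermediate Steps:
g = -212778187/254004197 (g = -12391*1/15721 + 800*(-1/16157) = -12391/15721 - 800/16157 = -212778187/254004197 ≈ -0.83770)
r(R) = -54 + 6/(119 + R) (r(R) = -54 + 6/(R + 119) = -54 + 6/(119 + R))
sqrt(g + r(5)) = sqrt(-212778187/254004197 + 6*(-1070 - 9*5)/(119 + 5)) = sqrt(-212778187/254004197 + 6*(-1070 - 45)/124) = sqrt(-212778187/254004197 + 6*(1/124)*(-1115)) = sqrt(-212778187/254004197 - 3345/62) = sqrt(-862836286559/15748260214) = I*sqrt(13588170362812602663626)/15748260214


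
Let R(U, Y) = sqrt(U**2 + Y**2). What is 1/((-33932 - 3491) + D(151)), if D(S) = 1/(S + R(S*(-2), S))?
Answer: -3413127443/127729473950261 - 151*sqrt(5)/127729473950261 ≈ -2.6722e-5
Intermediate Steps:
D(S) = 1/(S + sqrt(5)*sqrt(S**2)) (D(S) = 1/(S + sqrt((S*(-2))**2 + S**2)) = 1/(S + sqrt((-2*S)**2 + S**2)) = 1/(S + sqrt(4*S**2 + S**2)) = 1/(S + sqrt(5*S**2)) = 1/(S + sqrt(5)*sqrt(S**2)))
1/((-33932 - 3491) + D(151)) = 1/((-33932 - 3491) + 1/(151 + sqrt(5)*sqrt(151**2))) = 1/(-37423 + 1/(151 + sqrt(5)*sqrt(22801))) = 1/(-37423 + 1/(151 + sqrt(5)*151)) = 1/(-37423 + 1/(151 + 151*sqrt(5)))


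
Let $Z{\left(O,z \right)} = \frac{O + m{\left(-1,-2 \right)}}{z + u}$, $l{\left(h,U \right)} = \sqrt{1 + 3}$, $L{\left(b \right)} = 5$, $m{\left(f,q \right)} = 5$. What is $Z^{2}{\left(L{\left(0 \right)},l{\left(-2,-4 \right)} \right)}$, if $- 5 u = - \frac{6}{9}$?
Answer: $\frac{5625}{256} \approx 21.973$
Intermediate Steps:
$u = \frac{2}{15}$ ($u = - \frac{\left(-6\right) \frac{1}{9}}{5} = \left(- \frac{1}{5}\right) \left(- \frac{2}{3}\right) = \frac{2}{15} \approx 0.13333$)
$l{\left(h,U \right)} = 2$ ($l{\left(h,U \right)} = \sqrt{4} = 2$)
$Z{\left(O,z \right)} = \frac{5 + O}{\frac{2}{15} + z}$ ($Z{\left(O,z \right)} = \frac{O + 5}{z + \frac{2}{15}} = \frac{5 + O}{\frac{2}{15} + z}$)
$Z^{2}{\left(L{\left(0 \right)},l{\left(-2,-4 \right)} \right)} = \left(\frac{15 \left(5 + 5\right)}{2 + 15 \cdot 2}\right)^{2} = \left(15 \frac{1}{2 + 30} \cdot 10\right)^{2} = \left(15 \cdot \frac{1}{32} \cdot 10\right)^{2} = \left(\frac{75}{16}\right)^{2} = \frac{5625}{256}$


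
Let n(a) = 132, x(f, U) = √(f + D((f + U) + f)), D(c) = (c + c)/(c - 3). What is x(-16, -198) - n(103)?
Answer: -132 + 2*I*√190361/233 ≈ -132.0 + 3.7451*I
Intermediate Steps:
D(c) = 2*c/(-3 + c) (D(c) = (2*c)/(-3 + c) = 2*c/(-3 + c))
x(f, U) = √(f + 2*(U + 2*f)/(-3 + U + 2*f)) (x(f, U) = √(f + 2*((f + U) + f)/(-3 + ((f + U) + f))) = √(f + 2*((U + f) + f)/(-3 + ((U + f) + f))) = √(f + 2*(U + 2*f)/(-3 + (U + 2*f))) = √(f + 2*(U + 2*f)/(-3 + U + 2*f)))
x(-16, -198) - n(103) = √((-16 + 2*(-198) + 2*(-16)² - 198*(-16))/(-3 - 198 + 2*(-16))) - 1*132 = √((-16 - 396 + 2*256 + 3168)/(-3 - 198 - 32)) - 132 = √((-16 - 396 + 512 + 3168)/(-233)) - 132 = √(-1/233*3268) - 132 = √(-3268/233) - 132 = 2*I*√190361/233 - 132 = -132 + 2*I*√190361/233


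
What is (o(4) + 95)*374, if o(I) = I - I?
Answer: 35530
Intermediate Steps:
o(I) = 0
(o(4) + 95)*374 = (0 + 95)*374 = 95*374 = 35530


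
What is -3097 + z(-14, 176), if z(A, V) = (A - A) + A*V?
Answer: -5561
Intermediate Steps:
z(A, V) = A*V (z(A, V) = 0 + A*V = A*V)
-3097 + z(-14, 176) = -3097 - 14*176 = -3097 - 2464 = -5561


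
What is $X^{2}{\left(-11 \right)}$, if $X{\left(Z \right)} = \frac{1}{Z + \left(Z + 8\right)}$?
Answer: $\frac{1}{196} \approx 0.005102$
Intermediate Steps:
$X{\left(Z \right)} = \frac{1}{8 + 2 Z}$ ($X{\left(Z \right)} = \frac{1}{Z + \left(8 + Z\right)} = \frac{1}{8 + 2 Z}$)
$X^{2}{\left(-11 \right)} = \left(\frac{1}{2 \left(4 - 11\right)}\right)^{2} = \left(\frac{1}{2 \left(-7\right)}\right)^{2} = \left(\frac{1}{2} \left(- \frac{1}{7}\right)\right)^{2} = \left(- \frac{1}{14}\right)^{2} = \frac{1}{196}$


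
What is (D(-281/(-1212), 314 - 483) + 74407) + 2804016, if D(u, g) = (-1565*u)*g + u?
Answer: 593828207/202 ≈ 2.9397e+6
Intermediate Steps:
D(u, g) = u - 1565*g*u (D(u, g) = -1565*g*u + u = u - 1565*g*u)
(D(-281/(-1212), 314 - 483) + 74407) + 2804016 = ((-281/(-1212))*(1 - 1565*(314 - 483)) + 74407) + 2804016 = ((-281*(-1/1212))*(1 - 1565*(-169)) + 74407) + 2804016 = (281*(1 + 264485)/1212 + 74407) + 2804016 = ((281/1212)*264486 + 74407) + 2804016 = (12386761/202 + 74407) + 2804016 = 27416975/202 + 2804016 = 593828207/202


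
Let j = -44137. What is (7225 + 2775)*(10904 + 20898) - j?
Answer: 318064137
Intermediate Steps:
(7225 + 2775)*(10904 + 20898) - j = (7225 + 2775)*(10904 + 20898) - 1*(-44137) = 10000*31802 + 44137 = 318020000 + 44137 = 318064137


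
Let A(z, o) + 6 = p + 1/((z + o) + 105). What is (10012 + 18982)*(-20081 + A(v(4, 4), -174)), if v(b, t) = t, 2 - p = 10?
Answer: -37871266944/65 ≈ -5.8263e+8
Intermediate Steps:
p = -8 (p = 2 - 1*10 = 2 - 10 = -8)
A(z, o) = -14 + 1/(105 + o + z) (A(z, o) = -6 + (-8 + 1/((z + o) + 105)) = -6 + (-8 + 1/((o + z) + 105)) = -6 + (-8 + 1/(105 + o + z)) = -14 + 1/(105 + o + z))
(10012 + 18982)*(-20081 + A(v(4, 4), -174)) = (10012 + 18982)*(-20081 + (-1469 - 14*(-174) - 14*4)/(105 - 174 + 4)) = 28994*(-20081 + (-1469 + 2436 - 56)/(-65)) = 28994*(-20081 - 1/65*911) = 28994*(-20081 - 911/65) = 28994*(-1306176/65) = -37871266944/65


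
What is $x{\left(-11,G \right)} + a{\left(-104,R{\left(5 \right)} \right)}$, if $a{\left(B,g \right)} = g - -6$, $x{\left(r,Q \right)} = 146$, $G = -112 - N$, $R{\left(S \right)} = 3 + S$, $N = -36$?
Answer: $160$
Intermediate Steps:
$G = -76$ ($G = -112 - -36 = -112 + 36 = -76$)
$a{\left(B,g \right)} = 6 + g$ ($a{\left(B,g \right)} = g + 6 = 6 + g$)
$x{\left(-11,G \right)} + a{\left(-104,R{\left(5 \right)} \right)} = 146 + \left(6 + \left(3 + 5\right)\right) = 146 + \left(6 + 8\right) = 146 + 14 = 160$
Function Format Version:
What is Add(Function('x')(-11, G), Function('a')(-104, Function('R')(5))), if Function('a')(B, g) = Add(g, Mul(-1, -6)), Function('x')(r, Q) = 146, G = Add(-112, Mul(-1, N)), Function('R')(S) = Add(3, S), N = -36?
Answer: 160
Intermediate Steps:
G = -76 (G = Add(-112, Mul(-1, -36)) = Add(-112, 36) = -76)
Function('a')(B, g) = Add(6, g) (Function('a')(B, g) = Add(g, 6) = Add(6, g))
Add(Function('x')(-11, G), Function('a')(-104, Function('R')(5))) = Add(146, Add(6, Add(3, 5))) = Add(146, Add(6, 8)) = Add(146, 14) = 160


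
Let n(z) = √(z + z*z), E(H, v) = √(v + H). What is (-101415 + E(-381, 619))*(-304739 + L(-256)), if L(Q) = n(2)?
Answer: (101415 - √238)*(304739 - √6) ≈ 3.0900e+10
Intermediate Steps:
E(H, v) = √(H + v)
n(z) = √(z + z²)
L(Q) = √6 (L(Q) = √(2*(1 + 2)) = √(2*3) = √6)
(-101415 + E(-381, 619))*(-304739 + L(-256)) = (-101415 + √(-381 + 619))*(-304739 + √6) = (-101415 + √238)*(-304739 + √6) = (-304739 + √6)*(-101415 + √238)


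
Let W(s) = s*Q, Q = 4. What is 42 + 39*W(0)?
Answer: 42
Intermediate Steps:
W(s) = 4*s (W(s) = s*4 = 4*s)
42 + 39*W(0) = 42 + 39*(4*0) = 42 + 39*0 = 42 + 0 = 42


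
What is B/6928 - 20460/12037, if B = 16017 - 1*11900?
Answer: -92190551/83392336 ≈ -1.1055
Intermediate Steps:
B = 4117 (B = 16017 - 11900 = 4117)
B/6928 - 20460/12037 = 4117/6928 - 20460/12037 = -92190551/83392336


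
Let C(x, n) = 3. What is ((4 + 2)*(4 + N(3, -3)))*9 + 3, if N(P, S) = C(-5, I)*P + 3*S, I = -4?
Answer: 219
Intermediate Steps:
N(P, S) = 3*P + 3*S
((4 + 2)*(4 + N(3, -3)))*9 + 3 = ((4 + 2)*(4 + (3*3 + 3*(-3))))*9 + 3 = (6*(4 + (9 - 9)))*9 + 3 = (6*(4 + 0))*9 + 3 = (6*4)*9 + 3 = 24*9 + 3 = 216 + 3 = 219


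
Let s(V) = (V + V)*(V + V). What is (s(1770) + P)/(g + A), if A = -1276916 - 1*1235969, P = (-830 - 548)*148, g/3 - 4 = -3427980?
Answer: -12327656/12796813 ≈ -0.96334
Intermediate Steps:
g = -10283928 (g = 12 + 3*(-3427980) = 12 - 10283940 = -10283928)
s(V) = 4*V² (s(V) = (2*V)*(2*V) = 4*V²)
P = -203944 (P = -1378*148 = -203944)
A = -2512885 (A = -1276916 - 1235969 = -2512885)
(s(1770) + P)/(g + A) = (4*1770² - 203944)/(-10283928 - 2512885) = (4*3132900 - 203944)/(-12796813) = (12531600 - 203944)*(-1/12796813) = 12327656*(-1/12796813) = -12327656/12796813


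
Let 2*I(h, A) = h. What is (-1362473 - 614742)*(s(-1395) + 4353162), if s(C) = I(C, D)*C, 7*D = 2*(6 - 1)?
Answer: -21061984228035/2 ≈ -1.0531e+13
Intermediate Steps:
D = 10/7 (D = (2*(6 - 1))/7 = (2*5)/7 = (⅐)*10 = 10/7 ≈ 1.4286)
I(h, A) = h/2
s(C) = C²/2 (s(C) = (C/2)*C = C²/2)
(-1362473 - 614742)*(s(-1395) + 4353162) = (-1362473 - 614742)*((½)*(-1395)² + 4353162) = -1977215*((½)*1946025 + 4353162) = -1977215*(1946025/2 + 4353162) = -1977215*10652349/2 = -21061984228035/2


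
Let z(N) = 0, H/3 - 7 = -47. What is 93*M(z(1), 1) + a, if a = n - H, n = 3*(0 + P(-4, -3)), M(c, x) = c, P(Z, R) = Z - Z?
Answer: 120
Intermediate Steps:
H = -120 (H = 21 + 3*(-47) = 21 - 141 = -120)
P(Z, R) = 0
n = 0 (n = 3*(0 + 0) = 3*0 = 0)
a = 120 (a = 0 - 1*(-120) = 0 + 120 = 120)
93*M(z(1), 1) + a = 93*0 + 120 = 0 + 120 = 120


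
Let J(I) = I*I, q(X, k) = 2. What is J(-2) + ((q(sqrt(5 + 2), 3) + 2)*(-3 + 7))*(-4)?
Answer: -60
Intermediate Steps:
J(I) = I**2
J(-2) + ((q(sqrt(5 + 2), 3) + 2)*(-3 + 7))*(-4) = (-2)**2 + ((2 + 2)*(-3 + 7))*(-4) = 4 + (4*4)*(-4) = 4 + 16*(-4) = 4 - 64 = -60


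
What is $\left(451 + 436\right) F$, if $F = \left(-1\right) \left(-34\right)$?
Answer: $30158$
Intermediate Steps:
$F = 34$
$\left(451 + 436\right) F = \left(451 + 436\right) 34 = 887 \cdot 34 = 30158$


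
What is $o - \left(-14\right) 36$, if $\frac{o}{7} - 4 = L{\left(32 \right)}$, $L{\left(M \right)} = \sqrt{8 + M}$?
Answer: $532 + 14 \sqrt{10} \approx 576.27$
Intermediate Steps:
$o = 28 + 14 \sqrt{10}$ ($o = 28 + 7 \sqrt{8 + 32} = 28 + 7 \sqrt{40} = 28 + 7 \cdot 2 \sqrt{10} = 28 + 14 \sqrt{10} \approx 72.272$)
$o - \left(-14\right) 36 = \left(28 + 14 \sqrt{10}\right) - \left(-14\right) 36 = \left(28 + 14 \sqrt{10}\right) - -504 = \left(28 + 14 \sqrt{10}\right) + 504 = 532 + 14 \sqrt{10}$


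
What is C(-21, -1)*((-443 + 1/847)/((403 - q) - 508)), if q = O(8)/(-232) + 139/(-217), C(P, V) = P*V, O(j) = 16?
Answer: 354188919/3970615 ≈ 89.203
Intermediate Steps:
q = -4465/6293 (q = 16/(-232) + 139/(-217) = 16*(-1/232) + 139*(-1/217) = -2/29 - 139/217 = -4465/6293 ≈ -0.70952)
C(-21, -1)*((-443 + 1/847)/((403 - q) - 508)) = (-21*(-1))*((-443 + 1/847)/((403 - 1*(-4465/6293)) - 508)) = 21*((-443 + 1/847)/((403 + 4465/6293) - 508)) = 21*(-375220/(847*(2540544/6293 - 508))) = 21*(-375220/(847*(-656300/6293))) = 21*(-375220/847*(-6293/656300)) = 21*(16866139/3970615) = 354188919/3970615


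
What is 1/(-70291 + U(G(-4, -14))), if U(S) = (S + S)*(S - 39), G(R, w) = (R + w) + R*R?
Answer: -1/70127 ≈ -1.4260e-5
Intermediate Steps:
G(R, w) = R + w + R**2 (G(R, w) = (R + w) + R**2 = R + w + R**2)
U(S) = 2*S*(-39 + S) (U(S) = (2*S)*(-39 + S) = 2*S*(-39 + S))
1/(-70291 + U(G(-4, -14))) = 1/(-70291 + 2*(-4 - 14 + (-4)**2)*(-39 + (-4 - 14 + (-4)**2))) = 1/(-70291 + 2*(-4 - 14 + 16)*(-39 + (-4 - 14 + 16))) = 1/(-70291 + 2*(-2)*(-39 - 2)) = 1/(-70291 + 2*(-2)*(-41)) = 1/(-70291 + 164) = 1/(-70127) = -1/70127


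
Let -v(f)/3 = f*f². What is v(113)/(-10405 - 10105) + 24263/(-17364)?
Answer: 37332878197/178067820 ≈ 209.66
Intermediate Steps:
v(f) = -3*f³ (v(f) = -3*f*f² = -3*f³)
v(113)/(-10405 - 10105) + 24263/(-17364) = (-3*113³)/(-10405 - 10105) + 24263/(-17364) = -3*1442897/(-20510) + 24263*(-1/17364) = -4328691*(-1/20510) - 24263/17364 = 4328691/20510 - 24263/17364 = 37332878197/178067820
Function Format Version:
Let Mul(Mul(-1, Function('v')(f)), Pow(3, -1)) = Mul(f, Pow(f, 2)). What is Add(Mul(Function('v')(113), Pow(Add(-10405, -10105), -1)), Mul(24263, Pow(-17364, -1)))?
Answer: Rational(37332878197, 178067820) ≈ 209.66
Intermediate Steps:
Function('v')(f) = Mul(-3, Pow(f, 3)) (Function('v')(f) = Mul(-3, Mul(f, Pow(f, 2))) = Mul(-3, Pow(f, 3)))
Add(Mul(Function('v')(113), Pow(Add(-10405, -10105), -1)), Mul(24263, Pow(-17364, -1))) = Add(Mul(Mul(-3, Pow(113, 3)), Pow(Add(-10405, -10105), -1)), Mul(24263, Pow(-17364, -1))) = Add(Mul(Mul(-3, 1442897), Pow(-20510, -1)), Mul(24263, Rational(-1, 17364))) = Add(Mul(-4328691, Rational(-1, 20510)), Rational(-24263, 17364)) = Add(Rational(4328691, 20510), Rational(-24263, 17364)) = Rational(37332878197, 178067820)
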